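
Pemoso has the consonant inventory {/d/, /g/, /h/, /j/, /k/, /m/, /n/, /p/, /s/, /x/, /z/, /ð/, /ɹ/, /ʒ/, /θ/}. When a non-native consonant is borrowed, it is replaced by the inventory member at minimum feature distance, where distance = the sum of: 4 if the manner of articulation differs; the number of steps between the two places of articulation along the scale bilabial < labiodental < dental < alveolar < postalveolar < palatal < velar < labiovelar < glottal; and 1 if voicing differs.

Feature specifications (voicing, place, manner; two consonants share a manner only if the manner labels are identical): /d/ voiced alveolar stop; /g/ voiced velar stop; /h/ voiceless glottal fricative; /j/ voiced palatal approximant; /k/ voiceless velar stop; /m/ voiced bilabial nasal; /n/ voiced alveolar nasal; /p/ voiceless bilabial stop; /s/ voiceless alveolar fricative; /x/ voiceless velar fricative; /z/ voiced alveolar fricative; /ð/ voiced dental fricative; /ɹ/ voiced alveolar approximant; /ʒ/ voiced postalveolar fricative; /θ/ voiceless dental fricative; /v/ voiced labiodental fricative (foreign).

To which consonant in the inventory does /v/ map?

ð

/ð/ is closest: same manner (fricative), place distance 1 (labiodental→dental), same voicing; total 1. Next closest is /z/ at distance 2.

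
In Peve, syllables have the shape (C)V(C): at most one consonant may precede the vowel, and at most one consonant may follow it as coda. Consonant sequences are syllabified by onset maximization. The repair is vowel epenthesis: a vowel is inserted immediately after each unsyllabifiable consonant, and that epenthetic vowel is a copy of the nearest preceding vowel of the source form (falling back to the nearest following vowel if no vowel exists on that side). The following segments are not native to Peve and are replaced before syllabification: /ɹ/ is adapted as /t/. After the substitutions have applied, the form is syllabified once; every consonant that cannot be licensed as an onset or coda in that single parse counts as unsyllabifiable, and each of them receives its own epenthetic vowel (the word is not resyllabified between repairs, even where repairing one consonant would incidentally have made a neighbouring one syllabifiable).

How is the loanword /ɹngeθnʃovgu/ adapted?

tenegeθneʃovgu

Substitution: /ɹ/ → /t/, giving /tngeθnʃovgu/.
Syllabifying with onset maximization leaves /t/, /n/, /n/ stranded (at most one coda consonant is licensed; onsets are limited to one consonant).
Each unlicensed consonant becomes the onset of a new syllable: /t/ → /te/, /n/ → /ne/, /n/ → /ne/.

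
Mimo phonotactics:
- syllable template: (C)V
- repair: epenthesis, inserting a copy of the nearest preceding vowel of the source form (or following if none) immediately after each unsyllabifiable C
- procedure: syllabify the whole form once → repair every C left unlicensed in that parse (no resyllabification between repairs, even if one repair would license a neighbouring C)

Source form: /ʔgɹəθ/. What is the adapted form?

Under (C)V, the unsyllabifiable consonants are /ʔ/, /g/, /θ/ (no codas are permitted; onsets are limited to one consonant).
Epenthesis after each stranded consonant: /ʔ/ → /ʔə/, /g/ → /gə/, /θ/ → /θə/.

ʔəgəɹəθə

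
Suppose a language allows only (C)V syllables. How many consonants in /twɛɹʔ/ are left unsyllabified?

3

Under (C)V, the unsyllabifiable consonants are /t/, /ɹ/, /ʔ/ (no codas are permitted; onsets are limited to one consonant).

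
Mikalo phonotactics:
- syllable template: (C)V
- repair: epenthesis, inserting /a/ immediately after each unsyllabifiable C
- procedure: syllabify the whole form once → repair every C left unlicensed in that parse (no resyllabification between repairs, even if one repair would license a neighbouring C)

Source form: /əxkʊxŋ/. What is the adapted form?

The consonants /x/, /x/, /ŋ/ cannot be parsed into a legal (C)V syllable (no codas are permitted; onsets are limited to one consonant).
Each unlicensed consonant becomes the onset of a new syllable: /x/ → /xa/, /x/ → /xa/, /ŋ/ → /ŋa/.

əxakʊxaŋa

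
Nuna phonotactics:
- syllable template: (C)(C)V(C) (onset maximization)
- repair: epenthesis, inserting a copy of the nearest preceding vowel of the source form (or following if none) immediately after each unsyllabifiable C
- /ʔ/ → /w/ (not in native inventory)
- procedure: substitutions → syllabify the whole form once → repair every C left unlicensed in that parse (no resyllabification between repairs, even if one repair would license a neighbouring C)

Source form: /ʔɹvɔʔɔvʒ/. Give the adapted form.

Substitution: /ʔ/ → /w/, giving /wɹvɔwɔvʒ/.
Syllabifying with onset maximization leaves /w/, /ʒ/ stranded (at most one coda consonant is licensed; onsets may contain at most 2 consonants).
Inserting the epenthetic vowel yields /w/ → /wɔ/, /ʒ/ → /ʒɔ/.

wɔɹvɔwɔvʒɔ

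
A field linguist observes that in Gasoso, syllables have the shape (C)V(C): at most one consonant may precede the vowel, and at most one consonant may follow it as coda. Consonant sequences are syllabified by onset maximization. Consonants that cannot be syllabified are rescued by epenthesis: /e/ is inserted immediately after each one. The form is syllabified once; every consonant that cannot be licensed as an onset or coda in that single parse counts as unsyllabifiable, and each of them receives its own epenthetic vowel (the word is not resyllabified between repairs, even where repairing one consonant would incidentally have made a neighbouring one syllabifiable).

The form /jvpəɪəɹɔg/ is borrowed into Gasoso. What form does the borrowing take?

jevepəɪəɹɔg

Under (C)V(C), the unsyllabifiable consonants are /j/, /v/ (at most one coda consonant is licensed; onsets are limited to one consonant).
Inserting the epenthetic vowel yields /j/ → /je/, /v/ → /ve/.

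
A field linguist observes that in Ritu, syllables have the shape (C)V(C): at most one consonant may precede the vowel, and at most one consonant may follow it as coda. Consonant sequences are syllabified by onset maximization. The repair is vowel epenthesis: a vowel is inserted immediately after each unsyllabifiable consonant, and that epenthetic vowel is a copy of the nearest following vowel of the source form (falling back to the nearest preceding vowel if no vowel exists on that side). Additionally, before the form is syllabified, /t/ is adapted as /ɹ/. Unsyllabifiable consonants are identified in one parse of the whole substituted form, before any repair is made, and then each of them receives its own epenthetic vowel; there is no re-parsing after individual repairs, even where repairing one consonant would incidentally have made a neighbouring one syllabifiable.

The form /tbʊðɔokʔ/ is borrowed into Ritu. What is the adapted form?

Substitution: /t/ → /ɹ/, giving /ɹbʊðɔokʔ/.
The consonants /ɹ/, /ʔ/ cannot be parsed into a legal (C)V(C) syllable (at most one coda consonant is licensed; onsets are limited to one consonant).
Inserting the epenthetic vowel yields /ɹ/ → /ɹʊ/, /ʔ/ → /ʔo/.

ɹʊbʊðɔokʔo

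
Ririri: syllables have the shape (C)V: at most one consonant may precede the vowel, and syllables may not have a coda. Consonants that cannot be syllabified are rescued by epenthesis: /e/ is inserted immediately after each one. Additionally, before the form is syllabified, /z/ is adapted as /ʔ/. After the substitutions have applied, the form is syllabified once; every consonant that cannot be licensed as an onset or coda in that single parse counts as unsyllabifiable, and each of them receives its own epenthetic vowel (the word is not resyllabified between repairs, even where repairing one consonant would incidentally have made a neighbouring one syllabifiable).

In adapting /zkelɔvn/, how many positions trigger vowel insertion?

After substitution the input is /ʔkelɔvn/.
The unsyllabifiable consonants are /ʔ/, /v/, /n/; each receives one epenthetic vowel.

3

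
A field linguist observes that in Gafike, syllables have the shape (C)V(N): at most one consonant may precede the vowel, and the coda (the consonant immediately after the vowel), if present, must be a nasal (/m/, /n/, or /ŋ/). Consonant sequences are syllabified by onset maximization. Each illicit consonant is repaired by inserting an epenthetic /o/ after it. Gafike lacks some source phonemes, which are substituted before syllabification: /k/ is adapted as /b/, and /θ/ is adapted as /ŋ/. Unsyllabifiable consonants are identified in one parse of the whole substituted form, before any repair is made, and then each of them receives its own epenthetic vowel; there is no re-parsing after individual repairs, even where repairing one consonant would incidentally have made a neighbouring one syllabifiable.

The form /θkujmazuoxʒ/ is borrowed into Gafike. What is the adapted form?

ŋobujomazuoxoʒo

Substitution: /θ/ → /ŋ/, /k/ → /b/, giving /ŋbujmazuoxʒ/.
Syllabifying with onset maximization leaves /ŋ/, /j/, /x/, /ʒ/ stranded (only a nasal (/m/, /n/, or /ŋ/) is licensed in coda position; onsets are limited to one consonant).
Epenthesis after each stranded consonant: /ŋ/ → /ŋo/, /j/ → /jo/, /x/ → /xo/, /ʒ/ → /ʒo/.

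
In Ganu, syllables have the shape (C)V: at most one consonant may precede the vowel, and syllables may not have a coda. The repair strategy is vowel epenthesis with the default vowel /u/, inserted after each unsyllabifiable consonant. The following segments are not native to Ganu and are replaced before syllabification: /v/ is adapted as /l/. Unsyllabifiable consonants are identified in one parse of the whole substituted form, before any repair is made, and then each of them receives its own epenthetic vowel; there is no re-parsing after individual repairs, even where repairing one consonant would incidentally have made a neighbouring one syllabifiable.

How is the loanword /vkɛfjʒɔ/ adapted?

lukɛfujuʒɔ

Substitution: /v/ → /l/, giving /lkɛfjʒɔ/.
The consonants /l/, /f/, /j/ cannot be parsed into a legal (C)V syllable (no codas are permitted; onsets are limited to one consonant).
Inserting the epenthetic vowel yields /l/ → /lu/, /f/ → /fu/, /j/ → /ju/.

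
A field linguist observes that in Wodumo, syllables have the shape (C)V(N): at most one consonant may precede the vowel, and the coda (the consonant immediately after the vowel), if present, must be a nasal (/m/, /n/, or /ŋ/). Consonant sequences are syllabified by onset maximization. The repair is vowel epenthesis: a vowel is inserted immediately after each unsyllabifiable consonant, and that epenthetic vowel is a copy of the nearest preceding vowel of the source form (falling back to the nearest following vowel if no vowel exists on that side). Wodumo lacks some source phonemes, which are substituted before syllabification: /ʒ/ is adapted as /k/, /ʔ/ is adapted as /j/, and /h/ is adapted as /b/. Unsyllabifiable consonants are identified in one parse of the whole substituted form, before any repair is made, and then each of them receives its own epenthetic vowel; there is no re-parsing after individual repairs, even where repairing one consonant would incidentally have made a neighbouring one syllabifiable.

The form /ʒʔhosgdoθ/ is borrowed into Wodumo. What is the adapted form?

kojobosogodoθo

Substitution: /ʒ/ → /k/, /ʔ/ → /j/, /h/ → /b/, giving /kjbosgdoθ/.
Syllabifying with onset maximization leaves /k/, /j/, /s/, /g/, /θ/ stranded (only a nasal (/m/, /n/, or /ŋ/) is licensed in coda position; onsets are limited to one consonant).
Each unlicensed consonant becomes the onset of a new syllable: /k/ → /ko/, /j/ → /jo/, /s/ → /so/, /g/ → /go/, /θ/ → /θo/.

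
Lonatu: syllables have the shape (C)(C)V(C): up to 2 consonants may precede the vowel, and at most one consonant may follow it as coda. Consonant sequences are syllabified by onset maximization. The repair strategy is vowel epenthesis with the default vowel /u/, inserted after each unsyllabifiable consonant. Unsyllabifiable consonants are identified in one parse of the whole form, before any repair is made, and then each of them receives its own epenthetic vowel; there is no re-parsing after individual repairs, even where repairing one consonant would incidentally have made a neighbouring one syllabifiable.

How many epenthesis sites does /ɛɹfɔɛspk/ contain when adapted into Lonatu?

The unsyllabifiable consonants are /p/, /k/; each receives one epenthetic vowel.

2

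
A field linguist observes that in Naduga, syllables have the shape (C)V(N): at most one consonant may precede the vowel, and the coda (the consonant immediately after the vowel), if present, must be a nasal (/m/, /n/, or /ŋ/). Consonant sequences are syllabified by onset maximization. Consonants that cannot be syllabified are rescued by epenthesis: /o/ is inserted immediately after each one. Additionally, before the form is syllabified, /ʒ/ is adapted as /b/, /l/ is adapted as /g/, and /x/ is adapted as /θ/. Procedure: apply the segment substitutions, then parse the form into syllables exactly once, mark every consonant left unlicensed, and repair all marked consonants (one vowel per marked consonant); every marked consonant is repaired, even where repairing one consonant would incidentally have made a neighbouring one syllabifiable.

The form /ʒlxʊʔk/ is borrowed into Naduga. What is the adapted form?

Substitution: /ʒ/ → /b/, /l/ → /g/, /x/ → /θ/, giving /bgθʊʔk/.
Syllabifying with onset maximization leaves /b/, /g/, /ʔ/, /k/ stranded (only a nasal (/m/, /n/, or /ŋ/) is licensed in coda position; onsets are limited to one consonant).
Inserting the epenthetic vowel yields /b/ → /bo/, /g/ → /go/, /ʔ/ → /ʔo/, /k/ → /ko/.

bogoθʊʔoko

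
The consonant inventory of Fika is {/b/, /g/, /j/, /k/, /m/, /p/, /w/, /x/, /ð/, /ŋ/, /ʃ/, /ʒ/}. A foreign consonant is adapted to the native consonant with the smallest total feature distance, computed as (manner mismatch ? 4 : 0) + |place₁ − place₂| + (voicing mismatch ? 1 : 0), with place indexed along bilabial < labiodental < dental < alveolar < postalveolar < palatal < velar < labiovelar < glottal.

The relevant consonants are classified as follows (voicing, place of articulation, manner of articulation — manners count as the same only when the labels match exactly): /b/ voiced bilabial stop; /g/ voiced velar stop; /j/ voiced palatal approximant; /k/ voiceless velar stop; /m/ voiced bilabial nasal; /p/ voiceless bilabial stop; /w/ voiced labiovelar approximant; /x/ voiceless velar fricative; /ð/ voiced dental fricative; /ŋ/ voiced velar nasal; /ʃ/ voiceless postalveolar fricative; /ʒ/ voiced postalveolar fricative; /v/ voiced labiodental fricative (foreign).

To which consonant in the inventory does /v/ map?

ð

/ð/ is closest: same manner (fricative), place distance 1 (labiodental→dental), same voicing; total 1. Next closest is /ʒ/ at distance 3.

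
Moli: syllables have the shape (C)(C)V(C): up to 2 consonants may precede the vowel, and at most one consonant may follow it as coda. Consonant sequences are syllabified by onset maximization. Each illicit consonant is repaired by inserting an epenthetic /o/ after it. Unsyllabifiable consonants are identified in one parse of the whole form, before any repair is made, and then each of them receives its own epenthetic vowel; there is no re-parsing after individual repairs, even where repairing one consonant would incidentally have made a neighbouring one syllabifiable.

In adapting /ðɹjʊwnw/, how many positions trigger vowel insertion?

The unsyllabifiable consonants are /ð/, /n/, /w/; each receives one epenthetic vowel.

3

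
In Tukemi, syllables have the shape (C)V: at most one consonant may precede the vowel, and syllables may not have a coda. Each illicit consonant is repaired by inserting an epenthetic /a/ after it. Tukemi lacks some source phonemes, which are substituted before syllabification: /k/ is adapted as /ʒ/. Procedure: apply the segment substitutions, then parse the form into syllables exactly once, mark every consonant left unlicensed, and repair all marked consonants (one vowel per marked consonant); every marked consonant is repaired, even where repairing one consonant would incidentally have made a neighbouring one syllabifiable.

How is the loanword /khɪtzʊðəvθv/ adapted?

ʒahɪtazʊðəvaθava

Substitution: /k/ → /ʒ/, giving /ʒhɪtzʊðəvθv/.
Syllabifying with onset maximization leaves /ʒ/, /t/, /v/, /θ/, /v/ stranded (no codas are permitted; onsets are limited to one consonant).
Epenthesis after each stranded consonant: /ʒ/ → /ʒa/, /t/ → /ta/, /v/ → /va/, /θ/ → /θa/, /v/ → /va/.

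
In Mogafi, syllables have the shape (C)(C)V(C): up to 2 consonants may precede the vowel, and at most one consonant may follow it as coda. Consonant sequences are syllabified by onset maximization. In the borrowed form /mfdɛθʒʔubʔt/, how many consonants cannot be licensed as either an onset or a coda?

3

Under (C)(C)V(C), the unsyllabifiable consonants are /m/, /ʔ/, /t/ (at most one coda consonant is licensed; onsets may contain at most 2 consonants).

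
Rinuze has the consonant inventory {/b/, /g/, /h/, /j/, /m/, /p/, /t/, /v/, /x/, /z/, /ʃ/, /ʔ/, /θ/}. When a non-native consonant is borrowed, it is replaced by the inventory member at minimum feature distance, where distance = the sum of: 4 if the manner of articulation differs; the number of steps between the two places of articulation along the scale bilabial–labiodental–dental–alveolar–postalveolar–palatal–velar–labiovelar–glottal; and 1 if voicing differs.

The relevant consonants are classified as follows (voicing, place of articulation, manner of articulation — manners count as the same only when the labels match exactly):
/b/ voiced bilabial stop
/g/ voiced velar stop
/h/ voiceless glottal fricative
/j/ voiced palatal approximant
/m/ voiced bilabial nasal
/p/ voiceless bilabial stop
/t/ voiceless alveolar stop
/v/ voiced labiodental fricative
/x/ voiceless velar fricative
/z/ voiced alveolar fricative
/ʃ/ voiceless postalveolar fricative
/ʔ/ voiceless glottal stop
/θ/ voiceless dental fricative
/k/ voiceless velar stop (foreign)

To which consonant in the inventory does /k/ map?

g

/g/ is closest: same manner (stop), place distance 0 (velar→velar), voicing differs (+1); total 1. Next closest is /ʔ/ at distance 2.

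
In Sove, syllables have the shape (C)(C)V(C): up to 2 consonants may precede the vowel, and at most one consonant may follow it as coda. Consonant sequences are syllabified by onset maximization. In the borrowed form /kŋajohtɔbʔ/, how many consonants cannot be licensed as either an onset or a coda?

1

The consonants /ʔ/ cannot be parsed into a legal (C)(C)V(C) syllable (at most one coda consonant is licensed; onsets may contain at most 2 consonants).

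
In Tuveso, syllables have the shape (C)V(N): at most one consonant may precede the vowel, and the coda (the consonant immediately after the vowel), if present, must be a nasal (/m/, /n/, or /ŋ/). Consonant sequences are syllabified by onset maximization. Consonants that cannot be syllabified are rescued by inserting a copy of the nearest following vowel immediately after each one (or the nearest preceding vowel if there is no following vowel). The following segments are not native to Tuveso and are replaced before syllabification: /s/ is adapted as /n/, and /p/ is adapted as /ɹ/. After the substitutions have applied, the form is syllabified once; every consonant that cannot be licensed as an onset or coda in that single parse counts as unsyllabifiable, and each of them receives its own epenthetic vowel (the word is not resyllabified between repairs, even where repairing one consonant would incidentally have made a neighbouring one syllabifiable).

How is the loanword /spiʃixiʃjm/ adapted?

niɹiʃixiʃijimi

Substitution: /s/ → /n/, /p/ → /ɹ/, giving /nɹiʃixiʃjm/.
The consonants /n/, /ʃ/, /j/, /m/ cannot be parsed into a legal (C)V(N) syllable (only a nasal (/m/, /n/, or /ŋ/) is licensed in coda position; onsets are limited to one consonant).
Each unlicensed consonant becomes the onset of a new syllable: /n/ → /ni/, /ʃ/ → /ʃi/, /j/ → /ji/, /m/ → /mi/.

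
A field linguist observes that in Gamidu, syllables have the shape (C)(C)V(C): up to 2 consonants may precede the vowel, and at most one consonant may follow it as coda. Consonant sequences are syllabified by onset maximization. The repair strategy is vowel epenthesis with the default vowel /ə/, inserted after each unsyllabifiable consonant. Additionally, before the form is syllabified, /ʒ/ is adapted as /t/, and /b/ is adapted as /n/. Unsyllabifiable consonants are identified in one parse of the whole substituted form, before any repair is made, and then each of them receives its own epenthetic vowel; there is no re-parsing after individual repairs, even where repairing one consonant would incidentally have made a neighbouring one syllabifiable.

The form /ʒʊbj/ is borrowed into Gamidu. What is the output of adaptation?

tʊnjə

Substitution: /ʒ/ → /t/, /b/ → /n/, giving /tʊnj/.
Syllabifying with onset maximization leaves /j/ stranded (at most one coda consonant is licensed; onsets may contain at most 2 consonants).
Epenthesis after each stranded consonant: /j/ → /jə/.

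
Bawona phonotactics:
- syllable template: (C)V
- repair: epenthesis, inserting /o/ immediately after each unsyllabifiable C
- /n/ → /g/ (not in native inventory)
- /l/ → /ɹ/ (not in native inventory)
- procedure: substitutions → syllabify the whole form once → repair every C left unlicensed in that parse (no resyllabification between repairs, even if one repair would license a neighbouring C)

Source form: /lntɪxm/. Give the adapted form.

ɹogotɪxomo

Substitution: /l/ → /ɹ/, /n/ → /g/, giving /ɹgtɪxm/.
Under (C)V, the unsyllabifiable consonants are /ɹ/, /g/, /x/, /m/ (no codas are permitted; onsets are limited to one consonant).
Inserting the epenthetic vowel yields /ɹ/ → /ɹo/, /g/ → /go/, /x/ → /xo/, /m/ → /mo/.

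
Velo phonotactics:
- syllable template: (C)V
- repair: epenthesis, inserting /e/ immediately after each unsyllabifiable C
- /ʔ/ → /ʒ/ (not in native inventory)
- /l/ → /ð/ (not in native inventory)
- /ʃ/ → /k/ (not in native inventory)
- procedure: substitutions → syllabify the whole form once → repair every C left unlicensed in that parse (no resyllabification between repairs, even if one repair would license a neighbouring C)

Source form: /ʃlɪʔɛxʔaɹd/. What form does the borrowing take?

Substitution: /ʃ/ → /k/, /l/ → /ð/, /ʔ/ → /ʒ/, giving /kðɪʒɛxʒaɹd/.
Under (C)V, the unsyllabifiable consonants are /k/, /x/, /ɹ/, /d/ (no codas are permitted; onsets are limited to one consonant).
Inserting the epenthetic vowel yields /k/ → /ke/, /x/ → /xe/, /ɹ/ → /ɹe/, /d/ → /de/.

keðɪʒɛxeʒaɹede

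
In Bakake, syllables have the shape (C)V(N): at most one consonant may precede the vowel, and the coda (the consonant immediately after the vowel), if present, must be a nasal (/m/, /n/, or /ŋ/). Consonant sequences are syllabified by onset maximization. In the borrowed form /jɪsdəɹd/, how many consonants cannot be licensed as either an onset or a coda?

3

Syllabifying with onset maximization leaves /s/, /ɹ/, /d/ stranded (only a nasal (/m/, /n/, or /ŋ/) is licensed in coda position; onsets are limited to one consonant).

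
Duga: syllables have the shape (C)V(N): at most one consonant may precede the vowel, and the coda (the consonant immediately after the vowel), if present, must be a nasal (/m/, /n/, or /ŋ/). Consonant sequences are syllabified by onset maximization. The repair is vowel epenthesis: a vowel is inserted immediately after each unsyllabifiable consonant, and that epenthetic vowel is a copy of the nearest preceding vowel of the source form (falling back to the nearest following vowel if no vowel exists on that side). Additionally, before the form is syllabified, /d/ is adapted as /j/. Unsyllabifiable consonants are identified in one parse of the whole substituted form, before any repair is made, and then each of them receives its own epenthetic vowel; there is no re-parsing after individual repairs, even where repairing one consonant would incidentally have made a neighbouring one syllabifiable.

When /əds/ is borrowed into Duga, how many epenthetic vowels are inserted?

After substitution the input is /əjs/.
The unsyllabifiable consonants are /j/, /s/; each receives one epenthetic vowel.

2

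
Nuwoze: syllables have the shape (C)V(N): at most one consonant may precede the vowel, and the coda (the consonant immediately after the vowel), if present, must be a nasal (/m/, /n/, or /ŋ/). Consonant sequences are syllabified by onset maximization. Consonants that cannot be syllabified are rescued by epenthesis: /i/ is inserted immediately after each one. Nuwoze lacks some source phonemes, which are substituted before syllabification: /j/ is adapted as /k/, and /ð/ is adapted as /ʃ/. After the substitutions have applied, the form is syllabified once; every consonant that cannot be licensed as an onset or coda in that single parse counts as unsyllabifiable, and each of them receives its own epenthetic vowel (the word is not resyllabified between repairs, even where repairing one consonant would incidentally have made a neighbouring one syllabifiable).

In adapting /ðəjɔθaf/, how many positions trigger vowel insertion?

1

After substitution the input is /ʃəkɔθaf/.
The unsyllabifiable consonants are /f/; each receives one epenthetic vowel.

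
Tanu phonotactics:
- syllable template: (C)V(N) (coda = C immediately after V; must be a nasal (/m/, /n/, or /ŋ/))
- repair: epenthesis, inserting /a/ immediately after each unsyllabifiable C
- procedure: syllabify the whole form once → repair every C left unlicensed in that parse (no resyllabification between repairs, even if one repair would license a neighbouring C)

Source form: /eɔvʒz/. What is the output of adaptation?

eɔvaʒaza

Syllabifying with onset maximization leaves /v/, /ʒ/, /z/ stranded (only a nasal (/m/, /n/, or /ŋ/) is licensed in coda position; onsets are limited to one consonant).
Each unlicensed consonant becomes the onset of a new syllable: /v/ → /va/, /ʒ/ → /ʒa/, /z/ → /za/.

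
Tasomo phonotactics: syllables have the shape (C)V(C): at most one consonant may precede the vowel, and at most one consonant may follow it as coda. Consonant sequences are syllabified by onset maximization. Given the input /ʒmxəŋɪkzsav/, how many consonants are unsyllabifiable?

3

The consonants /ʒ/, /m/, /z/ cannot be parsed into a legal (C)V(C) syllable (at most one coda consonant is licensed; onsets are limited to one consonant).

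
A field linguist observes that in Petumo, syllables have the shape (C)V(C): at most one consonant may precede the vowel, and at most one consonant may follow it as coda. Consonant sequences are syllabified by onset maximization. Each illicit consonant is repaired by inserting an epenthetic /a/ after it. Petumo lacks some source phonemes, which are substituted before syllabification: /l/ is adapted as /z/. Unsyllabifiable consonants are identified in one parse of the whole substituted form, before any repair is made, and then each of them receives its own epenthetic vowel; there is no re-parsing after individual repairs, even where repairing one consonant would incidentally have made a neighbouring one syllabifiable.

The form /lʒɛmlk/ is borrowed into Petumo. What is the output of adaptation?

Substitution: /l/ → /z/, giving /zʒɛmzk/.
Under (C)V(C), the unsyllabifiable consonants are /z/, /z/, /k/ (at most one coda consonant is licensed; onsets are limited to one consonant).
Each unlicensed consonant becomes the onset of a new syllable: /z/ → /za/, /z/ → /za/, /k/ → /ka/.

zaʒɛmzaka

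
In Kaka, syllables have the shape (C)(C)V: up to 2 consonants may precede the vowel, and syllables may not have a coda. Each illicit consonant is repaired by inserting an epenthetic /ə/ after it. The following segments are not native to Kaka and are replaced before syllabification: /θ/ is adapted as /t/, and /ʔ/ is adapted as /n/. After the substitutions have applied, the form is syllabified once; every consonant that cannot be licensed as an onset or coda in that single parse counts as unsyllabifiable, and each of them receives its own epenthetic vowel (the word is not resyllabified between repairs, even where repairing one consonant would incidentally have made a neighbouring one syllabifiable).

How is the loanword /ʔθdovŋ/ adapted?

Substitution: /ʔ/ → /n/, /θ/ → /t/, giving /ntdovŋ/.
Under (C)(C)V, the unsyllabifiable consonants are /n/, /v/, /ŋ/ (no codas are permitted; onsets may contain at most 2 consonants).
Epenthesis after each stranded consonant: /n/ → /nə/, /v/ → /və/, /ŋ/ → /ŋə/.

nətdovəŋə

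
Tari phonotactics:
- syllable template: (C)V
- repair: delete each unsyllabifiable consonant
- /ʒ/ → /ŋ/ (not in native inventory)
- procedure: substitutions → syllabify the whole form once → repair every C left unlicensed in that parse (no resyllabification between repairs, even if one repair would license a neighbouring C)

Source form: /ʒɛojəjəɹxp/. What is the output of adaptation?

Substitution: /ʒ/ → /ŋ/, giving /ŋɛojəjəɹxp/.
Under (C)V, the unsyllabifiable consonants are /ɹ/, /x/, /p/ (no codas are permitted; onsets are limited to one consonant).
Deleting the stranded consonants removes /ɹ/, /x/, /p/.

ŋɛojəjə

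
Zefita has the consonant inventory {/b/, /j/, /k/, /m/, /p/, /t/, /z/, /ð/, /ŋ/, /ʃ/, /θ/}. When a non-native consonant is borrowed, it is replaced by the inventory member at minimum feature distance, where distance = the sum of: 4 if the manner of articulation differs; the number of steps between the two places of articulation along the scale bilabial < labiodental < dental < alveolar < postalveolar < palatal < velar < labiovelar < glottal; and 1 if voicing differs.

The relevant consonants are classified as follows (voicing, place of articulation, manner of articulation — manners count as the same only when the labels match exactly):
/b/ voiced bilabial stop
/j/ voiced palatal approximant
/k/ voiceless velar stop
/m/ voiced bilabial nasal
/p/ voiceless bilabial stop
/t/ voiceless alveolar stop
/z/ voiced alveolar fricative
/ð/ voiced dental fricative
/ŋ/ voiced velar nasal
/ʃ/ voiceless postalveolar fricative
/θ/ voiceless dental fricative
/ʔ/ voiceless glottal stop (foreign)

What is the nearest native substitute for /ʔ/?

k

/k/ is closest: same manner (stop), place distance 2 (glottal→velar), same voicing; total 2. Next closest is /t/ at distance 5.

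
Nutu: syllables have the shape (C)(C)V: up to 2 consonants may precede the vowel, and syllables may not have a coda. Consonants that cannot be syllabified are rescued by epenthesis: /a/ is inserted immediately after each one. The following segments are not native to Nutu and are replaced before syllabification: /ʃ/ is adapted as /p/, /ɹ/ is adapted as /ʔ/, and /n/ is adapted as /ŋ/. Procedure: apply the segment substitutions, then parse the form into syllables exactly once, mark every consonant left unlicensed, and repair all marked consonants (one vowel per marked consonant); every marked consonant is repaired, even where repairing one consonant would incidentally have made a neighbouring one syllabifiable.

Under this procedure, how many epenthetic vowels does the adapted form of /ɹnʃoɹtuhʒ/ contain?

After substitution the input is /ʔŋpoʔtuhʒ/.
The unsyllabifiable consonants are /ʔ/, /h/, /ʒ/; each receives one epenthetic vowel.

3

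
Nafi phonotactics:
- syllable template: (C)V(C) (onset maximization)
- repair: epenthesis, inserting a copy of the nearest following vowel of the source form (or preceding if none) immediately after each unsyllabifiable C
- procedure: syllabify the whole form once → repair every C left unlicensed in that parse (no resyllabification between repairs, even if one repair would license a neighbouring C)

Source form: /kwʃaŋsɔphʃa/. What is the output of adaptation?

Syllabifying with onset maximization leaves /k/, /w/, /h/ stranded (at most one coda consonant is licensed; onsets are limited to one consonant).
Each unlicensed consonant becomes the onset of a new syllable: /k/ → /ka/, /w/ → /wa/, /h/ → /ha/.

kawaʃaŋsɔphaʃa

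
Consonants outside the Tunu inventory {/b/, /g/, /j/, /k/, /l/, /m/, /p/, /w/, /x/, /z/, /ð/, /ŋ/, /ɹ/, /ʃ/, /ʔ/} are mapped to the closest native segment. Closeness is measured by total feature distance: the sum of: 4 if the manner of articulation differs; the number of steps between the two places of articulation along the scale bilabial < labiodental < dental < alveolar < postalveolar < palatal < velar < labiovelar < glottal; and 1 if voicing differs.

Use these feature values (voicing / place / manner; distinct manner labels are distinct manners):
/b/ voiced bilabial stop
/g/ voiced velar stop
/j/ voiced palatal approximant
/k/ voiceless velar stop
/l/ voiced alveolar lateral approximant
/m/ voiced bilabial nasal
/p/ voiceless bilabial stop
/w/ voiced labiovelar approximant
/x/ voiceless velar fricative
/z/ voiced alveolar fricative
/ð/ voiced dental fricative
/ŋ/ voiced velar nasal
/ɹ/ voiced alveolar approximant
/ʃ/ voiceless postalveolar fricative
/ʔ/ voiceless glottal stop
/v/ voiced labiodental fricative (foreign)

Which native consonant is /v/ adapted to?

ð

/ð/ is closest: same manner (fricative), place distance 1 (labiodental→dental), same voicing; total 1. Next closest is /z/ at distance 2.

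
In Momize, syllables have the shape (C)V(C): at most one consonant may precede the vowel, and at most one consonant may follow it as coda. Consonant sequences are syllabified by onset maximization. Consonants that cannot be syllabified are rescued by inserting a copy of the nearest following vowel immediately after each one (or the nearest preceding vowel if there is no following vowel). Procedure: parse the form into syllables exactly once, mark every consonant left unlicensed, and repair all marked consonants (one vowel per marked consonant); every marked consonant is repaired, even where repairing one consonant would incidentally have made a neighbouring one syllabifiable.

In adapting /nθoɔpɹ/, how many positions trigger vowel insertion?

2

The unsyllabifiable consonants are /n/, /ɹ/; each receives one epenthetic vowel.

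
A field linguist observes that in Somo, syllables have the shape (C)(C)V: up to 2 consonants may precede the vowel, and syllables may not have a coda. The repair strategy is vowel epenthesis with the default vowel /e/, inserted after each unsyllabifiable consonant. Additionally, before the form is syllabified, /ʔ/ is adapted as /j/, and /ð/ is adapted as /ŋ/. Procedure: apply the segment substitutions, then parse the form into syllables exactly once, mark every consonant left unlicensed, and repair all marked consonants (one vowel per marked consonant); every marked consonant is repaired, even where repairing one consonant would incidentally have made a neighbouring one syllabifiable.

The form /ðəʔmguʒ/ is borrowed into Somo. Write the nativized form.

ŋəjemguʒe

Substitution: /ð/ → /ŋ/, /ʔ/ → /j/, giving /ŋəjmguʒ/.
Syllabifying with onset maximization leaves /j/, /ʒ/ stranded (no codas are permitted; onsets may contain at most 2 consonants).
Inserting the epenthetic vowel yields /j/ → /je/, /ʒ/ → /ʒe/.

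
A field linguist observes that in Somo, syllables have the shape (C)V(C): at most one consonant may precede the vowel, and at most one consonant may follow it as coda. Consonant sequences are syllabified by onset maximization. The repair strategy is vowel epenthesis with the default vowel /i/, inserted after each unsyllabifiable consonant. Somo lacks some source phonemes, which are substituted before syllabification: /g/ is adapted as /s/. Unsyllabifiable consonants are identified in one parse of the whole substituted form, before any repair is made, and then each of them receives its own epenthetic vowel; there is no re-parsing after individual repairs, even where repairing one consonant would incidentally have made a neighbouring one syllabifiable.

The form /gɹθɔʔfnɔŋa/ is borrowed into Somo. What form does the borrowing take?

Substitution: /g/ → /s/, giving /sɹθɔʔfnɔŋa/.
Syllabifying with onset maximization leaves /s/, /ɹ/, /f/ stranded (at most one coda consonant is licensed; onsets are limited to one consonant).
Epenthesis after each stranded consonant: /s/ → /si/, /ɹ/ → /ɹi/, /f/ → /fi/.

siɹiθɔʔfinɔŋa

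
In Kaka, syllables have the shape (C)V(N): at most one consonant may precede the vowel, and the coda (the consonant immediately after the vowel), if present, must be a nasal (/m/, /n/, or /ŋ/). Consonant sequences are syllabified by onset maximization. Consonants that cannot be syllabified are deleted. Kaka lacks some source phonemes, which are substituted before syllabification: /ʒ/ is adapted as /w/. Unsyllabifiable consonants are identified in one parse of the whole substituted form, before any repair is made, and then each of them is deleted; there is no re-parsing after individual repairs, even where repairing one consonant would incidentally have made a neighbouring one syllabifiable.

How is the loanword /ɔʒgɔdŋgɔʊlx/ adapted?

ɔgɔgɔʊ

Substitution: /ʒ/ → /w/, giving /ɔwgɔdŋgɔʊlx/.
The consonants /w/, /d/, /ŋ/, /l/, /x/ cannot be parsed into a legal (C)V(N) syllable (only a nasal (/m/, /n/, or /ŋ/) is licensed in coda position; onsets are limited to one consonant).
Deletion applies to /w/, /d/, /ŋ/, /l/, /x/.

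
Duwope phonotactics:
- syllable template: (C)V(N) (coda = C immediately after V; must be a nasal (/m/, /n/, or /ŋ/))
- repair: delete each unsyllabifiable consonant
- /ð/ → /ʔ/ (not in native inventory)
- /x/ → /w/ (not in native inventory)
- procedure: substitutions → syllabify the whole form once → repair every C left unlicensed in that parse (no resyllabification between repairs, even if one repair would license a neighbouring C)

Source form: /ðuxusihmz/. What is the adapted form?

Substitution: /ð/ → /ʔ/, /x/ → /w/, giving /ʔuwusihmz/.
Syllabifying with onset maximization leaves /h/, /m/, /z/ stranded (only a nasal (/m/, /n/, or /ŋ/) is licensed in coda position; onsets are limited to one consonant).
Deletion applies to /h/, /m/, /z/.

ʔuwusi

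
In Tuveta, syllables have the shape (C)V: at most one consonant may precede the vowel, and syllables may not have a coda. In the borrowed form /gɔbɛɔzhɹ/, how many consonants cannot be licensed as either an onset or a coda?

3

Under (C)V, the unsyllabifiable consonants are /z/, /h/, /ɹ/ (no codas are permitted; onsets are limited to one consonant).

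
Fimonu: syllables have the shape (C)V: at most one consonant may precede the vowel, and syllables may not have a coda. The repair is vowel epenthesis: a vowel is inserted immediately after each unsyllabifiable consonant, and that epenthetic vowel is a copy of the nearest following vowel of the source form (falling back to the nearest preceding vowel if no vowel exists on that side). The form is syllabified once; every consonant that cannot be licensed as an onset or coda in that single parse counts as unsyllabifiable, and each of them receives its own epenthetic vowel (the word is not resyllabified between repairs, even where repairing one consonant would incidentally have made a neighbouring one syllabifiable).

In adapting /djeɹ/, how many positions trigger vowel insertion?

2

The unsyllabifiable consonants are /d/, /ɹ/; each receives one epenthetic vowel.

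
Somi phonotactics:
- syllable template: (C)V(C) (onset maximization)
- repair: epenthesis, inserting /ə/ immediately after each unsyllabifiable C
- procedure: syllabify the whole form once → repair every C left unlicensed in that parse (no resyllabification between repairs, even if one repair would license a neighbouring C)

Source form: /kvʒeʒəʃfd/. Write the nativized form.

Under (C)V(C), the unsyllabifiable consonants are /k/, /v/, /f/, /d/ (at most one coda consonant is licensed; onsets are limited to one consonant).
Each unlicensed consonant becomes the onset of a new syllable: /k/ → /kə/, /v/ → /və/, /f/ → /fə/, /d/ → /də/.

kəvəʒeʒəʃfədə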